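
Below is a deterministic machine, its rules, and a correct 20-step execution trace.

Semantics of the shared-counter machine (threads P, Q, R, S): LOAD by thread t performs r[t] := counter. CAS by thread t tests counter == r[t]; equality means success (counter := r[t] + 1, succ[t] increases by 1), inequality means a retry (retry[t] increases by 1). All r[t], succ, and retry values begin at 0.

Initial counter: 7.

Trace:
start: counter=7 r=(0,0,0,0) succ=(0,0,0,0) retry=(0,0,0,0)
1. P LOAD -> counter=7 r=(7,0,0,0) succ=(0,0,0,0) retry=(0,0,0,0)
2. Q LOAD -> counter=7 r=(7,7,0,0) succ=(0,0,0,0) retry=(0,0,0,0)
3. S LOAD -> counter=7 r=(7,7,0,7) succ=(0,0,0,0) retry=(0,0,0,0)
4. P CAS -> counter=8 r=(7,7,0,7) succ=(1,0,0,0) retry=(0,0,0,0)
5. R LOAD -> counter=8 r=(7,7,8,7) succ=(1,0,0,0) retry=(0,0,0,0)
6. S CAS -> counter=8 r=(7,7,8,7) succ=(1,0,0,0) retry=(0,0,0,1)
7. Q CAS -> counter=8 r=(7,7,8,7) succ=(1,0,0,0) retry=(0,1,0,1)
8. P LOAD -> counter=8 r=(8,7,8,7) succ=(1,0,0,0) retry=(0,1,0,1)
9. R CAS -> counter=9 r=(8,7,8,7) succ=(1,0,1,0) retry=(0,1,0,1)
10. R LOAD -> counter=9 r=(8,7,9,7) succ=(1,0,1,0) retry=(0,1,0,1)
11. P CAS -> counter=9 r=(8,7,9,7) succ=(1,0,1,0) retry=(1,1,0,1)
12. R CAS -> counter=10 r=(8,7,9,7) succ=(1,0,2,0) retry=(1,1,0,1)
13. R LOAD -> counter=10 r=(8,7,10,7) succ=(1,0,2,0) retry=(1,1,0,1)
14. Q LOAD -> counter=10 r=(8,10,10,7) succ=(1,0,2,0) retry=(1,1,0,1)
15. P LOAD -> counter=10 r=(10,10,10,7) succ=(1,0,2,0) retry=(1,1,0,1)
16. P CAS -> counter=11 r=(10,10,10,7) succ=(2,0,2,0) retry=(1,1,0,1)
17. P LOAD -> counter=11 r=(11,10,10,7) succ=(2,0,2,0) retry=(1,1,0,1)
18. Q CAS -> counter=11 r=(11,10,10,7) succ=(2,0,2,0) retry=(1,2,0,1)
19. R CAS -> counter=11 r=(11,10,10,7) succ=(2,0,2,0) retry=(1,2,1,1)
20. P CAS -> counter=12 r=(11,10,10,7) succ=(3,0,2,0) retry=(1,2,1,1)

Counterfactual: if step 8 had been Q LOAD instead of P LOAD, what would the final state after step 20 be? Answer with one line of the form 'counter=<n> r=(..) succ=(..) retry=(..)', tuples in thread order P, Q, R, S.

counter=12 r=(11,10,10,7) succ=(3,0,2,0) retry=(1,2,1,1)

(re-executing from step 8 with the substitution; state before step 8: counter=8 r=(7,7,8,7) succ=(1,0,0,0) retry=(0,1,0,1))
8. Q LOAD -> counter=8 r=(7,8,8,7) succ=(1,0,0,0) retry=(0,1,0,1)
9. R CAS -> counter=9 r=(7,8,8,7) succ=(1,0,1,0) retry=(0,1,0,1)
10. R LOAD -> counter=9 r=(7,8,9,7) succ=(1,0,1,0) retry=(0,1,0,1)
11. P CAS -> counter=9 r=(7,8,9,7) succ=(1,0,1,0) retry=(1,1,0,1)
12. R CAS -> counter=10 r=(7,8,9,7) succ=(1,0,2,0) retry=(1,1,0,1)
13. R LOAD -> counter=10 r=(7,8,10,7) succ=(1,0,2,0) retry=(1,1,0,1)
14. Q LOAD -> counter=10 r=(7,10,10,7) succ=(1,0,2,0) retry=(1,1,0,1)
15. P LOAD -> counter=10 r=(10,10,10,7) succ=(1,0,2,0) retry=(1,1,0,1)
16. P CAS -> counter=11 r=(10,10,10,7) succ=(2,0,2,0) retry=(1,1,0,1)
17. P LOAD -> counter=11 r=(11,10,10,7) succ=(2,0,2,0) retry=(1,1,0,1)
18. Q CAS -> counter=11 r=(11,10,10,7) succ=(2,0,2,0) retry=(1,2,0,1)
19. R CAS -> counter=11 r=(11,10,10,7) succ=(2,0,2,0) retry=(1,2,1,1)
20. P CAS -> counter=12 r=(11,10,10,7) succ=(3,0,2,0) retry=(1,2,1,1)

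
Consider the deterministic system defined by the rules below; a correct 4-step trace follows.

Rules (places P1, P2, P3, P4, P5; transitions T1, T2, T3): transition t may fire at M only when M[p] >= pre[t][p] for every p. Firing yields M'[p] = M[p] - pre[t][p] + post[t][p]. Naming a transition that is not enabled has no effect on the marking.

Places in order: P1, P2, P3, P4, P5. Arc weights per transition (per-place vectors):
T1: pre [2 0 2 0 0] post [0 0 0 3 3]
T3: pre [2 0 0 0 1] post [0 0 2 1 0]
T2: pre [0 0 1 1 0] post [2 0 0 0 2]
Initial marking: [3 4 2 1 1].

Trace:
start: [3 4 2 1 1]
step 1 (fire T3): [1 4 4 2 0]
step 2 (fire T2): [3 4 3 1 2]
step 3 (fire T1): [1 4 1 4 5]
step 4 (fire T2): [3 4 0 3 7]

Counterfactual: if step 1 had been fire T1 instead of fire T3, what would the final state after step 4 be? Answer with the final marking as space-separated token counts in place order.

(re-executing from step 1 with the substitution; state before step 1: [3 4 2 1 1])
step 1 (fire T1): [1 4 0 4 4]
step 2 (fire T2): [1 4 0 4 4]
step 3 (fire T1): [1 4 0 4 4]
step 4 (fire T2): [1 4 0 4 4]

1 4 0 4 4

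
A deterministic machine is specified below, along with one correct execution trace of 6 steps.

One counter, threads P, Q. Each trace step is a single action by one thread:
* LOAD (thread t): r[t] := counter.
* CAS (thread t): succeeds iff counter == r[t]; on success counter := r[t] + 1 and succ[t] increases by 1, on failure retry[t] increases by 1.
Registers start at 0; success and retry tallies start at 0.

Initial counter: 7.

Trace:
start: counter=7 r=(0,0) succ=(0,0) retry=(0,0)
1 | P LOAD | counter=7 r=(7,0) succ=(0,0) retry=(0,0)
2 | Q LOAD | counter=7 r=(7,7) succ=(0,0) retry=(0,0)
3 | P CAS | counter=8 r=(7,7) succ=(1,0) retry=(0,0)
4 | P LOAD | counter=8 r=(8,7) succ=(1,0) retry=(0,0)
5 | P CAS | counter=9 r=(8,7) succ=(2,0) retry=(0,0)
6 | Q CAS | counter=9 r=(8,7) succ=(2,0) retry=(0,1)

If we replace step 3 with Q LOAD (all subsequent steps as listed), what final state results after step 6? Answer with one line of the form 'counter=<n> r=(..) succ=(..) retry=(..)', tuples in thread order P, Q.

counter=8 r=(7,7) succ=(1,0) retry=(0,1)

(re-executing from step 3 with the substitution; state before step 3: counter=7 r=(7,7) succ=(0,0) retry=(0,0))
3 | Q LOAD | counter=7 r=(7,7) succ=(0,0) retry=(0,0)
4 | P LOAD | counter=7 r=(7,7) succ=(0,0) retry=(0,0)
5 | P CAS | counter=8 r=(7,7) succ=(1,0) retry=(0,0)
6 | Q CAS | counter=8 r=(7,7) succ=(1,0) retry=(0,1)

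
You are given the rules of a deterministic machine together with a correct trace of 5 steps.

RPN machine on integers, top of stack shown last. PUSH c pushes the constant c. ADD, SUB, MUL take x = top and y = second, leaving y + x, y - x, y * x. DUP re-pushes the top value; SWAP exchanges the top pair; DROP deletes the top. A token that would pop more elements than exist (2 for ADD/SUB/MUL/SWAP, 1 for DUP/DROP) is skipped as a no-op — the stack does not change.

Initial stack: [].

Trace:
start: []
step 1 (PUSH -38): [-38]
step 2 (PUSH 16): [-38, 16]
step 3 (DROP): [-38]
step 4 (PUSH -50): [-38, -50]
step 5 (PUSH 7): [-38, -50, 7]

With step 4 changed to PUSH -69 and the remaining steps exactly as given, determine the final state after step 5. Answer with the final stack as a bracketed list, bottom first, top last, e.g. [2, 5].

[-38, -69, 7]

(re-executing from step 4 with the substitution; state before step 4: [-38])
step 4 (PUSH -69): [-38, -69]
step 5 (PUSH 7): [-38, -69, 7]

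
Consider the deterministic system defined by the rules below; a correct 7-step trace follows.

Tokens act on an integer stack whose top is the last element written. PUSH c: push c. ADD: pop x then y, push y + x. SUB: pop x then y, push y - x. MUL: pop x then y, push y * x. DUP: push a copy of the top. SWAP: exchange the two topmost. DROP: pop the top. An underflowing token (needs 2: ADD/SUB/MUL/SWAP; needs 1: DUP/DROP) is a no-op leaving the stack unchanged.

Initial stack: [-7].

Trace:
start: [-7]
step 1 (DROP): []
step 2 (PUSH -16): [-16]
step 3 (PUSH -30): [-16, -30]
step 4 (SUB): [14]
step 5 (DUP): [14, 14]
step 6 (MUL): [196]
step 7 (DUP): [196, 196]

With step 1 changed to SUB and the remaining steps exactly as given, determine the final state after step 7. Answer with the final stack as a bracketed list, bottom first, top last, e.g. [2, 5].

(re-executing from step 1 with the substitution; state before step 1: [-7])
step 1 (SUB): [-7]
step 2 (PUSH -16): [-7, -16]
step 3 (PUSH -30): [-7, -16, -30]
step 4 (SUB): [-7, 14]
step 5 (DUP): [-7, 14, 14]
step 6 (MUL): [-7, 196]
step 7 (DUP): [-7, 196, 196]

[-7, 196, 196]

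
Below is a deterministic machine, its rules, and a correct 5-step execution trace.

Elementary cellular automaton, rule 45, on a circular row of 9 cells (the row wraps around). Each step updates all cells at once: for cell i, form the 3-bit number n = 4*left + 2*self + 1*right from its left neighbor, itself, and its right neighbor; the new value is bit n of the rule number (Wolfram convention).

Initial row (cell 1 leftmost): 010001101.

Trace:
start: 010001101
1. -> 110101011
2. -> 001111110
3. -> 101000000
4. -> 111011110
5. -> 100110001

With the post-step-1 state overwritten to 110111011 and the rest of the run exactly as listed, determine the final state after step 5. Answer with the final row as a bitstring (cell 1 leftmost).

state after step 1 := 110111011
2. -> 001100110
3. -> 101000100
4. -> 111010100
5. -> 100111100

100111100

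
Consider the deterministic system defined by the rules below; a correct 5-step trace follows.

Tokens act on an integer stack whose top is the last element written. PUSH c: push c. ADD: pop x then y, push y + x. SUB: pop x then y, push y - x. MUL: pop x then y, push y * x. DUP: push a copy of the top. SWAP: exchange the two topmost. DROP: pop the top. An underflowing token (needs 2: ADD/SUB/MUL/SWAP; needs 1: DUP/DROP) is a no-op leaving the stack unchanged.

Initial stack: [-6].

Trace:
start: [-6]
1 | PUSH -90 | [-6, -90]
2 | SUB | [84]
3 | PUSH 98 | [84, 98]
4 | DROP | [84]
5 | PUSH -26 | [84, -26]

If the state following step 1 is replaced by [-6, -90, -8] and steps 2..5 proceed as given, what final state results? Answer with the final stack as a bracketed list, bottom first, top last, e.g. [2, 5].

[-6, -82, -26]

state after step 1 := [-6, -90, -8]
2 | SUB | [-6, -82]
3 | PUSH 98 | [-6, -82, 98]
4 | DROP | [-6, -82]
5 | PUSH -26 | [-6, -82, -26]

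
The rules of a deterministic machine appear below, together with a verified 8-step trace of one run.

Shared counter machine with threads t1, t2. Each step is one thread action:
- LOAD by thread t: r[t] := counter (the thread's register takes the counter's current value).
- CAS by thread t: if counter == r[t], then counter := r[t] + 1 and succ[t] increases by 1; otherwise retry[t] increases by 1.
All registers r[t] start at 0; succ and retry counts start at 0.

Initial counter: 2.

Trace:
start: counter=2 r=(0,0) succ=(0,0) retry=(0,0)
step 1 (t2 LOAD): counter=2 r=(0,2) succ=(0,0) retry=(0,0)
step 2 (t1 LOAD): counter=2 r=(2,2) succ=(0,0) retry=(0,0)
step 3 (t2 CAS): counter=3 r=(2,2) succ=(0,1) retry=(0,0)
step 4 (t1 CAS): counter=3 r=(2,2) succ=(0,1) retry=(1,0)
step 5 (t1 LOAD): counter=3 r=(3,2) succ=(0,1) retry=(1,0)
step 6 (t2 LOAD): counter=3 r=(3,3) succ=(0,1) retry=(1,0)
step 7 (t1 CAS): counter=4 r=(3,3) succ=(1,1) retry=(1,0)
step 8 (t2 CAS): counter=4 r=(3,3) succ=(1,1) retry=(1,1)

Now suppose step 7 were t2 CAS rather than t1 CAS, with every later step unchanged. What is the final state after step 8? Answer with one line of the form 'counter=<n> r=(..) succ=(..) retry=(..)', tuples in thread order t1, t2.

(re-executing from step 7 with the substitution; state before step 7: counter=3 r=(3,3) succ=(0,1) retry=(1,0))
step 7 (t2 CAS): counter=4 r=(3,3) succ=(0,2) retry=(1,0)
step 8 (t2 CAS): counter=4 r=(3,3) succ=(0,2) retry=(1,1)

counter=4 r=(3,3) succ=(0,2) retry=(1,1)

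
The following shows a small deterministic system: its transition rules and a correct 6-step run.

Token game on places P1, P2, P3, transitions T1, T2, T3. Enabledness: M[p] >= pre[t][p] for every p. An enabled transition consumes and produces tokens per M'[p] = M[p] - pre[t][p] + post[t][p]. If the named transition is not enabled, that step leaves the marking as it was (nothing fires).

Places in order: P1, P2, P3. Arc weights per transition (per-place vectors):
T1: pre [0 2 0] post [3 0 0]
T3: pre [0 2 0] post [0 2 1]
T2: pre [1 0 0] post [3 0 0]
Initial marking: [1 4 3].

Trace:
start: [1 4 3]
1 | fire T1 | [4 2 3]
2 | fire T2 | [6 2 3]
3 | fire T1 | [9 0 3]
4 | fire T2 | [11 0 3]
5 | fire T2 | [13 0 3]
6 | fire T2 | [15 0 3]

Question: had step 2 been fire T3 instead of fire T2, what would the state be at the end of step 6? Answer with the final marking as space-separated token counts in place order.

(re-executing from step 2 with the substitution; state before step 2: [4 2 3])
2 | fire T3 | [4 2 4]
3 | fire T1 | [7 0 4]
4 | fire T2 | [9 0 4]
5 | fire T2 | [11 0 4]
6 | fire T2 | [13 0 4]

13 0 4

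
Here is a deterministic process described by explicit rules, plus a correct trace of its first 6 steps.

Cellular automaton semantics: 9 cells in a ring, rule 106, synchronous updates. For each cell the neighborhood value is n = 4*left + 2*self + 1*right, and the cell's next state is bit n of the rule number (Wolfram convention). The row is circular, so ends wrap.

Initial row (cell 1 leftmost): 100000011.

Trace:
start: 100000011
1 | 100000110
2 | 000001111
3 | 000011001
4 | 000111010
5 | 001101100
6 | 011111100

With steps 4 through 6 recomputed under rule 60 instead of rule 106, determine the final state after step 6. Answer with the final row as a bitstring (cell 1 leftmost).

(re-executing steps 4..6 under rule 60; state before step 4: 000011001)
4 | 100010101
5 | 010011111
6 | 111010000

111010000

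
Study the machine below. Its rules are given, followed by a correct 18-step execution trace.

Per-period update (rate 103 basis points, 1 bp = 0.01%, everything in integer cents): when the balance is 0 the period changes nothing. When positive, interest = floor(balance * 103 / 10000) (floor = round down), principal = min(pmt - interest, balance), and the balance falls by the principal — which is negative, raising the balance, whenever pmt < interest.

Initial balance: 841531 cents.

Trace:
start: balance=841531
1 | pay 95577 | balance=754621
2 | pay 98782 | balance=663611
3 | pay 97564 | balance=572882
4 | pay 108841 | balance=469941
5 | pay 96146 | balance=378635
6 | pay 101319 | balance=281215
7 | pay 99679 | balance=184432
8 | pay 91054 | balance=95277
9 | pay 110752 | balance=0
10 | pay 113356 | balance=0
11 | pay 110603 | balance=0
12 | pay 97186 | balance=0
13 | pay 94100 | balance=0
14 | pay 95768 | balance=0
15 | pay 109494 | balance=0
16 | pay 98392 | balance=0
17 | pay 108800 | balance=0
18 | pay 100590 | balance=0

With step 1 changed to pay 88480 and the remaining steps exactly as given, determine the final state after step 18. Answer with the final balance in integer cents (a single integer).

(re-executing from step 1 with the substitution; state before step 1: balance=841531)
1 | pay 88480 | balance=761718
2 | pay 98782 | balance=670781
3 | pay 97564 | balance=580126
4 | pay 108841 | balance=477260
5 | pay 96146 | balance=386029
6 | pay 101319 | balance=288686
7 | pay 99679 | balance=191980
8 | pay 91054 | balance=102903
9 | pay 110752 | balance=0
10 | pay 113356 | balance=0
11 | pay 110603 | balance=0
12 | pay 97186 | balance=0
13 | pay 94100 | balance=0
14 | pay 95768 | balance=0
15 | pay 109494 | balance=0
16 | pay 98392 | balance=0
17 | pay 108800 | balance=0
18 | pay 100590 | balance=0

0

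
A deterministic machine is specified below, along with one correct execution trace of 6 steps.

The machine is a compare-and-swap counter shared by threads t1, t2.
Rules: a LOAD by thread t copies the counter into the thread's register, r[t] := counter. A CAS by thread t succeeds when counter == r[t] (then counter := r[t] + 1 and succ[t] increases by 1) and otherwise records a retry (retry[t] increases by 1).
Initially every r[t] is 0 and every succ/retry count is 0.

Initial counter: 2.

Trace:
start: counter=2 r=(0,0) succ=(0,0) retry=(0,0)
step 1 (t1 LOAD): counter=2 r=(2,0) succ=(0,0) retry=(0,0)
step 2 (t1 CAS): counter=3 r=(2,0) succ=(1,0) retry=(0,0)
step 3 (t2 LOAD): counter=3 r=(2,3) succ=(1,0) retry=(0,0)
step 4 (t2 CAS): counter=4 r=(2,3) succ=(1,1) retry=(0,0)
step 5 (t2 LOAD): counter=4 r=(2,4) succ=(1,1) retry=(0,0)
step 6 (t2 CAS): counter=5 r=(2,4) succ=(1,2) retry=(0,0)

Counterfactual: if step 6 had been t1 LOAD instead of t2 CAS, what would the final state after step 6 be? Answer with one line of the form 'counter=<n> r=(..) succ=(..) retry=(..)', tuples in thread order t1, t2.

(re-executing from step 6 with the substitution; state before step 6: counter=4 r=(2,4) succ=(1,1) retry=(0,0))
step 6 (t1 LOAD): counter=4 r=(4,4) succ=(1,1) retry=(0,0)

counter=4 r=(4,4) succ=(1,1) retry=(0,0)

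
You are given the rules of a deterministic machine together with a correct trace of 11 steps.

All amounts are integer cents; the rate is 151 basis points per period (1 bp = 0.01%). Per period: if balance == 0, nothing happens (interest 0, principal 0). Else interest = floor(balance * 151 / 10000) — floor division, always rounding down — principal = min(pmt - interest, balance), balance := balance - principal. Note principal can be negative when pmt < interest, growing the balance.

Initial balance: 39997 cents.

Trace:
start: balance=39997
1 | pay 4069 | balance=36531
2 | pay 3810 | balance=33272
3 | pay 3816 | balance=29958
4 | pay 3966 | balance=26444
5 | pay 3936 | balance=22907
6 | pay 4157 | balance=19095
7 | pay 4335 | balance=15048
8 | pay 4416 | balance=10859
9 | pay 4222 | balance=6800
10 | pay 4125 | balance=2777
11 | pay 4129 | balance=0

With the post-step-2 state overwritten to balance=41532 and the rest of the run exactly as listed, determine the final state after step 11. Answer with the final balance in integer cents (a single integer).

8142

state after step 2 := balance=41532
3 | pay 3816 | balance=38343
4 | pay 3966 | balance=34955
5 | pay 3936 | balance=31546
6 | pay 4157 | balance=27865
7 | pay 4335 | balance=23950
8 | pay 4416 | balance=19895
9 | pay 4222 | balance=15973
10 | pay 4125 | balance=12089
11 | pay 4129 | balance=8142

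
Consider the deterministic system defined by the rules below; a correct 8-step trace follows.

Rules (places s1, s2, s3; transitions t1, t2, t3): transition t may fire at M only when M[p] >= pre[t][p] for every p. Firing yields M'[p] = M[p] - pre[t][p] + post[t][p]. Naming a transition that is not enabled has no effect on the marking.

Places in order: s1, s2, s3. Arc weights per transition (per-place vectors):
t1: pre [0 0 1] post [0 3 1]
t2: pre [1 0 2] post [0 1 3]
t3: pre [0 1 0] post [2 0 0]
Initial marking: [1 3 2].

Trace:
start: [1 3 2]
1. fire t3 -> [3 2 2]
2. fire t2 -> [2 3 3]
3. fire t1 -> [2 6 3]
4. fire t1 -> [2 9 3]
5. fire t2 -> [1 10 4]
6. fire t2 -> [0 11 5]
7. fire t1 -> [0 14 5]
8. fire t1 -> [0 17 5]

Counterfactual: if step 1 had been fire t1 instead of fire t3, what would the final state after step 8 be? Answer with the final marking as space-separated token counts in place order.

0 19 3

(re-executing from step 1 with the substitution; state before step 1: [1 3 2])
1. fire t1 -> [1 6 2]
2. fire t2 -> [0 7 3]
3. fire t1 -> [0 10 3]
4. fire t1 -> [0 13 3]
5. fire t2 -> [0 13 3]
6. fire t2 -> [0 13 3]
7. fire t1 -> [0 16 3]
8. fire t1 -> [0 19 3]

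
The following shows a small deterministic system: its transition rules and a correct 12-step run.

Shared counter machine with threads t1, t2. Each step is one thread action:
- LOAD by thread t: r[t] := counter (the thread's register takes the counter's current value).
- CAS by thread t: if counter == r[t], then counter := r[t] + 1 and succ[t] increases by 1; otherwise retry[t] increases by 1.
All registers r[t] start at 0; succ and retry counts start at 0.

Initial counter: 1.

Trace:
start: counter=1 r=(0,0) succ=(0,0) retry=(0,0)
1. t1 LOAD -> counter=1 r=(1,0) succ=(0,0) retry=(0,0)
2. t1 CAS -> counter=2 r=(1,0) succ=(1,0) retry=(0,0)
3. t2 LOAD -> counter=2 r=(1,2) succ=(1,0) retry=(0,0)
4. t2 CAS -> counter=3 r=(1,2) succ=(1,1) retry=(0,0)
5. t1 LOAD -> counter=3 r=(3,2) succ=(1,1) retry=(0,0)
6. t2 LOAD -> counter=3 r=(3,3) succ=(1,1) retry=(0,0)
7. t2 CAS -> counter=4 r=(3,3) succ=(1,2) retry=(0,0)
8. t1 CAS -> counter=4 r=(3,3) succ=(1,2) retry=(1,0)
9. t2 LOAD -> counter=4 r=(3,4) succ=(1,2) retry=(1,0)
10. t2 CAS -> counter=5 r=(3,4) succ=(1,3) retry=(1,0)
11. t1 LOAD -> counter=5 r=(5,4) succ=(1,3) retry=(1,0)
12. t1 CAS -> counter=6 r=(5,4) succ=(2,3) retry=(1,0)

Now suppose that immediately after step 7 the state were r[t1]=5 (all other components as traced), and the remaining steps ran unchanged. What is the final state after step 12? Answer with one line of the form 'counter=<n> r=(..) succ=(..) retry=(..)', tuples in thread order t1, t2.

state after step 7 := counter=4 r=(5,3) succ=(1,2) retry=(0,0)
8. t1 CAS -> counter=4 r=(5,3) succ=(1,2) retry=(1,0)
9. t2 LOAD -> counter=4 r=(5,4) succ=(1,2) retry=(1,0)
10. t2 CAS -> counter=5 r=(5,4) succ=(1,3) retry=(1,0)
11. t1 LOAD -> counter=5 r=(5,4) succ=(1,3) retry=(1,0)
12. t1 CAS -> counter=6 r=(5,4) succ=(2,3) retry=(1,0)

counter=6 r=(5,4) succ=(2,3) retry=(1,0)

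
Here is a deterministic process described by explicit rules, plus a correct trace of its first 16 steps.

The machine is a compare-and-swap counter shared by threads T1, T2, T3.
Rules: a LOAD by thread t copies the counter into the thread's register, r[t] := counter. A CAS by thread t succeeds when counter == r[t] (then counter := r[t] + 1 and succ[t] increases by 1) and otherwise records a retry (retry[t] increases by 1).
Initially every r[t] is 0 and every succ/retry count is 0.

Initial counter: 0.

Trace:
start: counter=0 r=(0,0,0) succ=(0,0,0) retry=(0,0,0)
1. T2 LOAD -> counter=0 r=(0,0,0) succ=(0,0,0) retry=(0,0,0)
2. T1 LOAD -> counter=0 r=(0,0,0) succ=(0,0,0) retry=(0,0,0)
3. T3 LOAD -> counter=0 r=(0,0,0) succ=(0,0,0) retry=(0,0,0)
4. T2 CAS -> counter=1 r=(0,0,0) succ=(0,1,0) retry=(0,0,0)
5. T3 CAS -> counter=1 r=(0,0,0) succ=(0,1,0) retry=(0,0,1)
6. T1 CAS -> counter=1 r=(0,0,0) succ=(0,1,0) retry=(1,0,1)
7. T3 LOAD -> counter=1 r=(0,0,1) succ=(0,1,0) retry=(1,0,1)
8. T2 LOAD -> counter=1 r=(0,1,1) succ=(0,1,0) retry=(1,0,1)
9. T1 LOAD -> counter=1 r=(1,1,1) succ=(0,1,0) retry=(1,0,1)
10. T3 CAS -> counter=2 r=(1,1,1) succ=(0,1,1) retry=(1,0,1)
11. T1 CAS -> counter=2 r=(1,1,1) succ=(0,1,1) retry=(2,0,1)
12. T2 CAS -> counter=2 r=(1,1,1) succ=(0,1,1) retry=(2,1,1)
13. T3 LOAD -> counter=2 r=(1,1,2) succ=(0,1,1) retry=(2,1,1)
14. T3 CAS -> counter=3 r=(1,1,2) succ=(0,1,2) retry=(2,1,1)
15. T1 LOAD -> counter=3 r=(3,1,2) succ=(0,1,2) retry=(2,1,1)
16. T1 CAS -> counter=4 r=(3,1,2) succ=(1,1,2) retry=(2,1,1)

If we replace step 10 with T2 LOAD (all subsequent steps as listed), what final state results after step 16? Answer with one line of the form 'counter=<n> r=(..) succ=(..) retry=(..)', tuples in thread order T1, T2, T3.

(re-executing from step 10 with the substitution; state before step 10: counter=1 r=(1,1,1) succ=(0,1,0) retry=(1,0,1))
10. T2 LOAD -> counter=1 r=(1,1,1) succ=(0,1,0) retry=(1,0,1)
11. T1 CAS -> counter=2 r=(1,1,1) succ=(1,1,0) retry=(1,0,1)
12. T2 CAS -> counter=2 r=(1,1,1) succ=(1,1,0) retry=(1,1,1)
13. T3 LOAD -> counter=2 r=(1,1,2) succ=(1,1,0) retry=(1,1,1)
14. T3 CAS -> counter=3 r=(1,1,2) succ=(1,1,1) retry=(1,1,1)
15. T1 LOAD -> counter=3 r=(3,1,2) succ=(1,1,1) retry=(1,1,1)
16. T1 CAS -> counter=4 r=(3,1,2) succ=(2,1,1) retry=(1,1,1)

counter=4 r=(3,1,2) succ=(2,1,1) retry=(1,1,1)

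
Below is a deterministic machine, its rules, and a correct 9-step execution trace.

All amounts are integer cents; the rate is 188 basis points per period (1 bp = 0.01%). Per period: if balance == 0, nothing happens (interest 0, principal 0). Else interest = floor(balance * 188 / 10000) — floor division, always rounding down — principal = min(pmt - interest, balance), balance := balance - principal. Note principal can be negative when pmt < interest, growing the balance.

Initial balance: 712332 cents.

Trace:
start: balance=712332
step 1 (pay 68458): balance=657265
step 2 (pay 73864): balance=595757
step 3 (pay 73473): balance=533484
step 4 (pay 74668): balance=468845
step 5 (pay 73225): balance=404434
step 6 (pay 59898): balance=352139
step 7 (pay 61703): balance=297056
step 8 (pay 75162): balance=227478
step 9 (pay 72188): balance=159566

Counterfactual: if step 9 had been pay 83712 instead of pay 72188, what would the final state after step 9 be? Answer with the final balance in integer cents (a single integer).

148042

(re-executing from step 9 with the substitution; state before step 9: balance=227478)
step 9 (pay 83712): balance=148042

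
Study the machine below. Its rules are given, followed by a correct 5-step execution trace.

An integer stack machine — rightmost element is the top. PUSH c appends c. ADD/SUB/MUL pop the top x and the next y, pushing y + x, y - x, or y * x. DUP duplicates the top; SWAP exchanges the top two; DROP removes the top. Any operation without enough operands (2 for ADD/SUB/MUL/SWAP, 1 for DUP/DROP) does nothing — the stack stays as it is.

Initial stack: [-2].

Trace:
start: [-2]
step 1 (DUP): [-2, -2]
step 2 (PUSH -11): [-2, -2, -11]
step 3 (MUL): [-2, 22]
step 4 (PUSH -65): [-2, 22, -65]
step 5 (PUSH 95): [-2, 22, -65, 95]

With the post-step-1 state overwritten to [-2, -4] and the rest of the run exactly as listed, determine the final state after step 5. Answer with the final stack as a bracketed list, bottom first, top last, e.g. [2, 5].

[-2, 44, -65, 95]

state after step 1 := [-2, -4]
step 2 (PUSH -11): [-2, -4, -11]
step 3 (MUL): [-2, 44]
step 4 (PUSH -65): [-2, 44, -65]
step 5 (PUSH 95): [-2, 44, -65, 95]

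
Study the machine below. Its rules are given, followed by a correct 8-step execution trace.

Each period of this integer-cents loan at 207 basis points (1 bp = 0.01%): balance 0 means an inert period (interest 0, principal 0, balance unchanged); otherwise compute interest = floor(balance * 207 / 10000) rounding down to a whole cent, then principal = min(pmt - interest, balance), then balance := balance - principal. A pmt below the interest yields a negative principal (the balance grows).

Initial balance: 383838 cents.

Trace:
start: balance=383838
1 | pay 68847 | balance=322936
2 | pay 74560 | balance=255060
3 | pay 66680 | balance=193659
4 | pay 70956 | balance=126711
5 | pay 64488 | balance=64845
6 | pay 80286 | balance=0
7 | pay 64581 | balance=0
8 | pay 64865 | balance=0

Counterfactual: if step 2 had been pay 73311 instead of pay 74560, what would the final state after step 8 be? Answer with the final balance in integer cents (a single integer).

(re-executing from step 2 with the substitution; state before step 2: balance=322936)
2 | pay 73311 | balance=256309
3 | pay 66680 | balance=194934
4 | pay 70956 | balance=128013
5 | pay 64488 | balance=66174
6 | pay 80286 | balance=0
7 | pay 64581 | balance=0
8 | pay 64865 | balance=0

0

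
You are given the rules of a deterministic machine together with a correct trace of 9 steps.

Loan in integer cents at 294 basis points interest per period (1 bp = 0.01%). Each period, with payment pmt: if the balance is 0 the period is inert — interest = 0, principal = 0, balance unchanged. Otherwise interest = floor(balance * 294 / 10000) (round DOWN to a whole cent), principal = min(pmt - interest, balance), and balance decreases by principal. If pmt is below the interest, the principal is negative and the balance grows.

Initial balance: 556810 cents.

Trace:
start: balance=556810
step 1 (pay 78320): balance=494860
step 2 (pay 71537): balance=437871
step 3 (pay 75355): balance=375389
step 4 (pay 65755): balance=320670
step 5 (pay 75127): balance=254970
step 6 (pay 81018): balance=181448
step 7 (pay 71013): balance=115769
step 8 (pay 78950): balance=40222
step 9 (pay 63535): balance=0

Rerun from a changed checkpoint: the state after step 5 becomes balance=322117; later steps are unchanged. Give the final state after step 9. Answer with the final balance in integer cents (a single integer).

53267

state after step 5 := balance=322117
step 6 (pay 81018): balance=250569
step 7 (pay 71013): balance=186922
step 8 (pay 78950): balance=113467
step 9 (pay 63535): balance=53267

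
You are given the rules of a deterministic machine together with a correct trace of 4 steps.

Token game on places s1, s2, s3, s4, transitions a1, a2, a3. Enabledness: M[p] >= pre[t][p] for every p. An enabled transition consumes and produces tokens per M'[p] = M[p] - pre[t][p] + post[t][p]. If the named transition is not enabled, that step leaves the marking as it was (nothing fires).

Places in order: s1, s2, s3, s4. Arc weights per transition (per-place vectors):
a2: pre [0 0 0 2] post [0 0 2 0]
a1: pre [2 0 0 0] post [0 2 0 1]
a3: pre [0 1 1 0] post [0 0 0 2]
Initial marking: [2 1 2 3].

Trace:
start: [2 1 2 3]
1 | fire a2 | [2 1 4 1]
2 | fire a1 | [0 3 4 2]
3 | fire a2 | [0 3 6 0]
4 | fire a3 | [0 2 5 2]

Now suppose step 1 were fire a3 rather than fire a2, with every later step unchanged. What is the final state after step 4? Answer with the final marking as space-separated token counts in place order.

(re-executing from step 1 with the substitution; state before step 1: [2 1 2 3])
1 | fire a3 | [2 0 1 5]
2 | fire a1 | [0 2 1 6]
3 | fire a2 | [0 2 3 4]
4 | fire a3 | [0 1 2 6]

0 1 2 6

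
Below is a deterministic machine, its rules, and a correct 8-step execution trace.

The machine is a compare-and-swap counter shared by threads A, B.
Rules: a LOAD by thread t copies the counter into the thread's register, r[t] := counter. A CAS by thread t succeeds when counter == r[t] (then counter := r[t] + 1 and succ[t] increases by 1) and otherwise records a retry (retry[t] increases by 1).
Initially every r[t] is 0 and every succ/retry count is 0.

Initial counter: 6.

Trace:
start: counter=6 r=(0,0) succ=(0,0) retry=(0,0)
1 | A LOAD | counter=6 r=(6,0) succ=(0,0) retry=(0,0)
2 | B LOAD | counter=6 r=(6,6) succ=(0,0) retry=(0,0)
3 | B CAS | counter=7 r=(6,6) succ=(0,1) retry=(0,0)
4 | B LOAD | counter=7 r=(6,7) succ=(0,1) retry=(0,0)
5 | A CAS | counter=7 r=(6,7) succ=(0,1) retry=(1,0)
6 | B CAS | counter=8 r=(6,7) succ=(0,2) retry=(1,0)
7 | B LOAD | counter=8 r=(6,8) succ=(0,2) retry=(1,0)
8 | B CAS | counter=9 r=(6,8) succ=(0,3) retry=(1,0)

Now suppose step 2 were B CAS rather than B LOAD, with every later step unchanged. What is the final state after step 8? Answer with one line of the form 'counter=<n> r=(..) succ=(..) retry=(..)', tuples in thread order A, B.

counter=8 r=(6,7) succ=(1,1) retry=(0,3)

(re-executing from step 2 with the substitution; state before step 2: counter=6 r=(6,0) succ=(0,0) retry=(0,0))
2 | B CAS | counter=6 r=(6,0) succ=(0,0) retry=(0,1)
3 | B CAS | counter=6 r=(6,0) succ=(0,0) retry=(0,2)
4 | B LOAD | counter=6 r=(6,6) succ=(0,0) retry=(0,2)
5 | A CAS | counter=7 r=(6,6) succ=(1,0) retry=(0,2)
6 | B CAS | counter=7 r=(6,6) succ=(1,0) retry=(0,3)
7 | B LOAD | counter=7 r=(6,7) succ=(1,0) retry=(0,3)
8 | B CAS | counter=8 r=(6,7) succ=(1,1) retry=(0,3)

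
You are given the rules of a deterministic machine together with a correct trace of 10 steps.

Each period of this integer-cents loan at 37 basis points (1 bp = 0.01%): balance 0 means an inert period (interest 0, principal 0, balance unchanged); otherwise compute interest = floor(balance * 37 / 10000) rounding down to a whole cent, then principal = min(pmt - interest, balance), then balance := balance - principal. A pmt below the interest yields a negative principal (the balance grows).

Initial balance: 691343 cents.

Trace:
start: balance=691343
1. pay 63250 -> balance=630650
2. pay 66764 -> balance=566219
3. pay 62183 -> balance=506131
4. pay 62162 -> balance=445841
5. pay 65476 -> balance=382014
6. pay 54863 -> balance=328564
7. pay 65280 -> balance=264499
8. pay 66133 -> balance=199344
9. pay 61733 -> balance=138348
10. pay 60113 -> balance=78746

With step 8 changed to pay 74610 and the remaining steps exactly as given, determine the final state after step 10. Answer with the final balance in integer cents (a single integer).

(re-executing from step 8 with the substitution; state before step 8: balance=264499)
8. pay 74610 -> balance=190867
9. pay 61733 -> balance=129840
10. pay 60113 -> balance=70207

70207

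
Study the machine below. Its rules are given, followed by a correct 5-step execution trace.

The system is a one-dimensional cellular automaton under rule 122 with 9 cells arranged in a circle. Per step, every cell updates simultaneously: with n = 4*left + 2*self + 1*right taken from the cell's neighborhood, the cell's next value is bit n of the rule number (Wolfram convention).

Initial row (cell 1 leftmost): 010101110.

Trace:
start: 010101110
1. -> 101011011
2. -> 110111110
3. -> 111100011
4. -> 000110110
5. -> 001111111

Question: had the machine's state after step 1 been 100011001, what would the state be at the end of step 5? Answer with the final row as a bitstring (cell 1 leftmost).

111111001

state after step 1 := 100011001
2. -> 110111111
3. -> 011100000
4. -> 110110000
5. -> 111111001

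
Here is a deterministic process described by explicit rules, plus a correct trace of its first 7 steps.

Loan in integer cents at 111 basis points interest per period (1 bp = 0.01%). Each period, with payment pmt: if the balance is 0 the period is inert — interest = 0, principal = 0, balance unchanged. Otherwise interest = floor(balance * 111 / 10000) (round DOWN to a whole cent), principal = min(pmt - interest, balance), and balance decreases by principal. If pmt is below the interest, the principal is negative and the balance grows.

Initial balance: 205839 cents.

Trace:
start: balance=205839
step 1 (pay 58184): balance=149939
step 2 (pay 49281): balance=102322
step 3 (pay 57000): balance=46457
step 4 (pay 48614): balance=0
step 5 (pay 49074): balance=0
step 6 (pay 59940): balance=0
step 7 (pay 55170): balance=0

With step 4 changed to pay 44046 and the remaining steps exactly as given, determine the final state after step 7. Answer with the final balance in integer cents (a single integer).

(re-executing from step 4 with the substitution; state before step 4: balance=46457)
step 4 (pay 44046): balance=2926
step 5 (pay 49074): balance=0
step 6 (pay 59940): balance=0
step 7 (pay 55170): balance=0

0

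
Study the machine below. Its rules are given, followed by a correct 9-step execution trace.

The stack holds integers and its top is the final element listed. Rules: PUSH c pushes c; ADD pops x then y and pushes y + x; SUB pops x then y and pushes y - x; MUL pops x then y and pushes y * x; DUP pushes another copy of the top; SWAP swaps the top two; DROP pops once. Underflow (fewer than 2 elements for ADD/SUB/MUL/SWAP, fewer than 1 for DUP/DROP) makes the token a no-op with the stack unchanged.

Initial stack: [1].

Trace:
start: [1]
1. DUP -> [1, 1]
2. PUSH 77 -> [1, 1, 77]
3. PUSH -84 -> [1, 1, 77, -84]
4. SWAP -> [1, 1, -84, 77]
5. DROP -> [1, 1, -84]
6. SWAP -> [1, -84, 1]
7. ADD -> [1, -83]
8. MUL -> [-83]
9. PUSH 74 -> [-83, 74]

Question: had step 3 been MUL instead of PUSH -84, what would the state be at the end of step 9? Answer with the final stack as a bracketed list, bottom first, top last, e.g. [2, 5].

(re-executing from step 3 with the substitution; state before step 3: [1, 1, 77])
3. MUL -> [1, 77]
4. SWAP -> [77, 1]
5. DROP -> [77]
6. SWAP -> [77]
7. ADD -> [77]
8. MUL -> [77]
9. PUSH 74 -> [77, 74]

[77, 74]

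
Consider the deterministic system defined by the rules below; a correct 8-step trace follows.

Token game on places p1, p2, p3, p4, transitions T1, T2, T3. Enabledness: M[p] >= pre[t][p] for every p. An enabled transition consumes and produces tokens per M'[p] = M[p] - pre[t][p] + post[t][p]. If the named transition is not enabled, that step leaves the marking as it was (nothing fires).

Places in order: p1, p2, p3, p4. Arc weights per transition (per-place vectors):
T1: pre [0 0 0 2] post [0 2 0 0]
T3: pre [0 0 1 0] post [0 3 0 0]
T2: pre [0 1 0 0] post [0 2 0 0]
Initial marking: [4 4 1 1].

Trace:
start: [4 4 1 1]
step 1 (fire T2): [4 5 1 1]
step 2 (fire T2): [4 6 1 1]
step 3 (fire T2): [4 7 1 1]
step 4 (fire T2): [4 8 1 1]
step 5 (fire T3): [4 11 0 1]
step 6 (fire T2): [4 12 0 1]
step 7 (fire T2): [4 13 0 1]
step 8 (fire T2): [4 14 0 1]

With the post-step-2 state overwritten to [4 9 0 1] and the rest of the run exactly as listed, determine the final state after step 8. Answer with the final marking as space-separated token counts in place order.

4 14 0 1

state after step 2 := [4 9 0 1]
step 3 (fire T2): [4 10 0 1]
step 4 (fire T2): [4 11 0 1]
step 5 (fire T3): [4 11 0 1]
step 6 (fire T2): [4 12 0 1]
step 7 (fire T2): [4 13 0 1]
step 8 (fire T2): [4 14 0 1]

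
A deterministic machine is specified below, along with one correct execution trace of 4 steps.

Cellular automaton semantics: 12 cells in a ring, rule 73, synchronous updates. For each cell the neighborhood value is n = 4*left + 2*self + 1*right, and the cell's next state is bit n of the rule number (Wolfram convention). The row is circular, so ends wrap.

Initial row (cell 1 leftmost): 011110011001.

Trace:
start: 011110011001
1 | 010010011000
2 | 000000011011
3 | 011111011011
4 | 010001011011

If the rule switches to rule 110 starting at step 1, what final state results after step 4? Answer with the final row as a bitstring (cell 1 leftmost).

(re-executing steps 1..4 under rule 110; state before step 1: 011110011001)
1 | 110010111011
2 | 010111101110
3 | 111100111010
4 | 100101101111

100101101111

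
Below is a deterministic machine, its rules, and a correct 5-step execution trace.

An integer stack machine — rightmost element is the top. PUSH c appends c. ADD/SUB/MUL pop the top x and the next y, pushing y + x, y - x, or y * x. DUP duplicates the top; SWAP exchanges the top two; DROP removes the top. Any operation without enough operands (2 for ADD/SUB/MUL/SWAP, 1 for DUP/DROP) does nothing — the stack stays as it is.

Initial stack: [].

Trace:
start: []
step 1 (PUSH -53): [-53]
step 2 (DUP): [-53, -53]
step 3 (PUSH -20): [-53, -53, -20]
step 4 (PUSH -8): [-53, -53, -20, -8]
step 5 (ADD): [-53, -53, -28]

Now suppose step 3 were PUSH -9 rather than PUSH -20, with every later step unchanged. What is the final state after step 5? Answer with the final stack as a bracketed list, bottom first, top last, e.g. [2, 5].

[-53, -53, -17]

(re-executing from step 3 with the substitution; state before step 3: [-53, -53])
step 3 (PUSH -9): [-53, -53, -9]
step 4 (PUSH -8): [-53, -53, -9, -8]
step 5 (ADD): [-53, -53, -17]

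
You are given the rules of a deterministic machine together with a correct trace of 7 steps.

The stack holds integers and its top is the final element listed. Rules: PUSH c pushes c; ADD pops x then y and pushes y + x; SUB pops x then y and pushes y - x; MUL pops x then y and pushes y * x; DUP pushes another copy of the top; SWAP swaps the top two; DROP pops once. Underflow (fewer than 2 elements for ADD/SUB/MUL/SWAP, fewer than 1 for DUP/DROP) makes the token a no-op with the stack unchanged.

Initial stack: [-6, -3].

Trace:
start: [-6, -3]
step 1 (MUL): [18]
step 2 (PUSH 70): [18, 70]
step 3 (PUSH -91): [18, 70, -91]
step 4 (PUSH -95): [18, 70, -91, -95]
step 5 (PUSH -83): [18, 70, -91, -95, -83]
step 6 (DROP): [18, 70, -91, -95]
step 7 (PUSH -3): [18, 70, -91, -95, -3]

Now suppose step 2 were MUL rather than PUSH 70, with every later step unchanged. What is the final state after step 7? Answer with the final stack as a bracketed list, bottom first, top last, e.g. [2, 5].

[18, -91, -95, -3]

(re-executing from step 2 with the substitution; state before step 2: [18])
step 2 (MUL): [18]
step 3 (PUSH -91): [18, -91]
step 4 (PUSH -95): [18, -91, -95]
step 5 (PUSH -83): [18, -91, -95, -83]
step 6 (DROP): [18, -91, -95]
step 7 (PUSH -3): [18, -91, -95, -3]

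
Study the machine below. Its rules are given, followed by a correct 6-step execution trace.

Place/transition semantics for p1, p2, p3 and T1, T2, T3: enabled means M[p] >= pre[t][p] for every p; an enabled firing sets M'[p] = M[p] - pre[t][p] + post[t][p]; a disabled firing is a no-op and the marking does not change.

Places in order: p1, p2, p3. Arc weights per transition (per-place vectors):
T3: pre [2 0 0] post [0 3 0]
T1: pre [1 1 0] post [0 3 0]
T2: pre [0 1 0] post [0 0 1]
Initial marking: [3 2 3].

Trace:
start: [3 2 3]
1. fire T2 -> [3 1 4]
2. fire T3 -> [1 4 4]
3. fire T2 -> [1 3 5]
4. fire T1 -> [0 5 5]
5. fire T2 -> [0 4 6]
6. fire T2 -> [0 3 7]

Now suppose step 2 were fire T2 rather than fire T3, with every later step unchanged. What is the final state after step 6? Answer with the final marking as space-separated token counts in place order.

3 0 5

(re-executing from step 2 with the substitution; state before step 2: [3 1 4])
2. fire T2 -> [3 0 5]
3. fire T2 -> [3 0 5]
4. fire T1 -> [3 0 5]
5. fire T2 -> [3 0 5]
6. fire T2 -> [3 0 5]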